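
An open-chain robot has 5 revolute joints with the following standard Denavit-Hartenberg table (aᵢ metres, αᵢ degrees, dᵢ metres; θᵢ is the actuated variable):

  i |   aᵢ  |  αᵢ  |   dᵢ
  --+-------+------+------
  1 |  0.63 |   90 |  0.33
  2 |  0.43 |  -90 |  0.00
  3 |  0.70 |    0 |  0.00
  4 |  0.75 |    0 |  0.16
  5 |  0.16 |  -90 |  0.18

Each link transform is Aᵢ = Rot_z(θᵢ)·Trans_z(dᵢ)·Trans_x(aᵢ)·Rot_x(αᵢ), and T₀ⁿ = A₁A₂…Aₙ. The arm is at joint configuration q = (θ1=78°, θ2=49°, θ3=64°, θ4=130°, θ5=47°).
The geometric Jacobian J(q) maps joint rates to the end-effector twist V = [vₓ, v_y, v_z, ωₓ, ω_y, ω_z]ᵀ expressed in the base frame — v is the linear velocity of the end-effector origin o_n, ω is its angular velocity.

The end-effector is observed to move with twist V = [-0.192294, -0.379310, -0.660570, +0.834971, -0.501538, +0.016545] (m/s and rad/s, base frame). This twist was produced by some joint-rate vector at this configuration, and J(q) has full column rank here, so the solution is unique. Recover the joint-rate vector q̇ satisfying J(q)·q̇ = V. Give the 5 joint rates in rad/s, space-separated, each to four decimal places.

o_n = [-0.2327, 0.3853, 0.5014]
J₁: ẑ×o_n = [-0.3853, -0.2327, 0.0000], ω = ẑ
J2: z=[0.9781, -0.2079, 0.0000] o=[0.1310, 0.6162, 0.3300] → [-0.0356, -0.1677, -0.3015, 0.9781, -0.2079, 0.0000]
J3: z=[-0.1569, -0.7382, 0.6561] o=[0.1896, 0.8922, 0.6545] → [0.4456, -0.3011, -0.2323, -0.1569, -0.7382, 0.6561]
J4: z=[-0.1569, -0.7382, 0.6561] o=[-0.3839, 1.2199, 0.8861] → [0.8315, 0.0388, 0.2425, -0.1569, -0.7382, 0.6561]
J5: z=[-0.1569, -0.7382, 0.6561] o=[-0.3308, 0.5971, 0.4419] → [0.0950, 0.0737, 0.1056, -0.1569, -0.7382, 0.6561]
q̇ = J⁺·V = [-0.2590, 0.9210, 0.9220, -0.8450, 0.3430]

-0.2590 0.9210 0.9220 -0.8450 0.3430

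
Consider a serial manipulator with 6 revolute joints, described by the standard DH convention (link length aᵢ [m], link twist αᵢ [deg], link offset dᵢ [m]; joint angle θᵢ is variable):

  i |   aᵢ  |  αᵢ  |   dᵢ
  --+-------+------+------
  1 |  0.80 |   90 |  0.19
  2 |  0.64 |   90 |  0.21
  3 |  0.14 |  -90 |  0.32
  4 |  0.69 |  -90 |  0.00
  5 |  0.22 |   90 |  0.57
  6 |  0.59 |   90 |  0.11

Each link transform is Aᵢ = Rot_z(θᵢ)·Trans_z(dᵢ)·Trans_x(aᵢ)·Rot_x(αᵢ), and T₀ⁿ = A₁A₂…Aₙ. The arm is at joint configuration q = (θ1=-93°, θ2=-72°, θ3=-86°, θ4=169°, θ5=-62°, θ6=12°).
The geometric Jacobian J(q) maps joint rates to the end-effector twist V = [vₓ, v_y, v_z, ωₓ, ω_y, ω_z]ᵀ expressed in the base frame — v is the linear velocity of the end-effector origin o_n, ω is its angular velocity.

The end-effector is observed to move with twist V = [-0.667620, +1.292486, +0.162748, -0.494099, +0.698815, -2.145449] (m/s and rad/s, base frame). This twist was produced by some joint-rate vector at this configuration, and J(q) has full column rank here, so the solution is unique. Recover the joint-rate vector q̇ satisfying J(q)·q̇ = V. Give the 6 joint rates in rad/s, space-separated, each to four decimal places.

-0.9690 0.6860 0.6310 0.7460 0.3230 0.3240

o_n = [-1.2230, -0.3714, -1.3249]
J₁: ẑ×o_n = [0.3714, -1.2230, 0.0000], ω = ẑ
J2: z=[-0.9986, 0.0523, 0.0000] o=[-0.0419, -0.7989, 0.1900] → [-0.0793, -1.5128, -0.3651, -0.9986, 0.0523, 0.0000]
J3: z=[0.0498, 0.9498, -0.3090] o=[-0.2619, -0.9854, -0.4187] → [-0.6709, 0.3421, 0.9434, 0.0498, 0.9498, -0.3090]
J4: z=[-0.0858, -0.3042, -0.9487] o=[-0.1067, -0.6918, -0.5268] → [0.5468, 0.9906, -0.3671, -0.0858, -0.3042, -0.9487]
J5: z=[-0.1410, 0.9464, -0.2907] o=[-0.7872, -0.7669, -0.4412] → [-0.7213, 0.0021, 0.3566, -0.1410, 0.9464, -0.2907]
J6: z=[0.8306, -0.0467, -0.5550] o=[-0.9861, -0.2978, -0.7784] → [-0.0153, 0.5854, -0.0721, 0.8306, -0.0467, -0.5550]
q̇ = J⁺·V = [-0.9690, 0.6860, 0.6310, 0.7460, 0.3230, 0.3240]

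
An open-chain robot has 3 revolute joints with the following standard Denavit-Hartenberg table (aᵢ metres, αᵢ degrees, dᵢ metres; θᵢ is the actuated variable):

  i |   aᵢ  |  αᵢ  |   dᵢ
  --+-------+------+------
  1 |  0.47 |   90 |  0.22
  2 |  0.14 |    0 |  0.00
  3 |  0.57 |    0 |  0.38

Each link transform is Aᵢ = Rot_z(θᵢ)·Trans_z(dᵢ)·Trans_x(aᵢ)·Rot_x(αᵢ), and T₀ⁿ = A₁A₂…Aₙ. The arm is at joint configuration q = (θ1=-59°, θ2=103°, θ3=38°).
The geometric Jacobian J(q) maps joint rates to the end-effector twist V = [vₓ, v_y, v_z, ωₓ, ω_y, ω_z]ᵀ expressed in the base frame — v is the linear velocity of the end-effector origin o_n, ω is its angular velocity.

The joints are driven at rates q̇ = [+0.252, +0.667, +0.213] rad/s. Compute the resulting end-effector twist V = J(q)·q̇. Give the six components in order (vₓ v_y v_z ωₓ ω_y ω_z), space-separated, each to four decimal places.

o_n = [-0.3280, -0.1919, 0.7151]
J₁: ẑ×o_n = [0.1919, -0.3280, 0.0000], ω = ẑ
J2: z=[-0.8572, -0.5150, 0.0000] o=[0.2421, -0.4029, 0.2200] → [-0.2550, 0.4244, -0.4745, -0.8572, -0.5150, 0.0000]
J3: z=[-0.8572, -0.5150, 0.0000] o=[0.2258, -0.3759, 0.3564] → [-0.1848, 0.3075, -0.4430, -0.8572, -0.5150, 0.0000]
V = J·q̇ = [-0.1611, 0.2659, -0.4108, -0.7543, -0.4532, 0.2520]

-0.1611 0.2659 -0.4108 -0.7543 -0.4532 0.2520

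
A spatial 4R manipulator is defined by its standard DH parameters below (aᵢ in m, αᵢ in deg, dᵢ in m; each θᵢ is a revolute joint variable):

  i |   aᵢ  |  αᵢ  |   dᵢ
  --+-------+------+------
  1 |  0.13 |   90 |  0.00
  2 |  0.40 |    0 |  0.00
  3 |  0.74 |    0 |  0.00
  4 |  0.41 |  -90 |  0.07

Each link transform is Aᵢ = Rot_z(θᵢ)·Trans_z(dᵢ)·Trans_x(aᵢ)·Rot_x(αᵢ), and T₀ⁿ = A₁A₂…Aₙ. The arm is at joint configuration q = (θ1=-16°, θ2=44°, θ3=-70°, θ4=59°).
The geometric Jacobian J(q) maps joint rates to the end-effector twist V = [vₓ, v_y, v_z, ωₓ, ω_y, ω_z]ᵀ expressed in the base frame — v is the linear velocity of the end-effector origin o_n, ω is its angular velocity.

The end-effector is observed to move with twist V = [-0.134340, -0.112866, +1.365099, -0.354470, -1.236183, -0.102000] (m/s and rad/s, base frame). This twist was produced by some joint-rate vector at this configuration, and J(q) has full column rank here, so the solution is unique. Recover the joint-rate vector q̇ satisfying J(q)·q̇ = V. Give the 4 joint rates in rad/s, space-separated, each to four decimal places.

-0.1020 0.6070 0.5180 0.1610

o_n = [1.3521, -0.4605, 0.1768]
J₁: ẑ×o_n = [0.4605, 1.3521, -0.0000], ω = ẑ
J2: z=[-0.2756, -0.9613, 0.0000] o=[0.1250, -0.0358, 0.0000] → [-0.1699, 0.0487, 1.2967, -0.2756, -0.9613, 0.0000]
J3: z=[-0.2756, -0.9613, 0.0000] o=[0.4016, -0.1151, 0.2779] → [0.0972, -0.0279, 1.0090, -0.2756, -0.9613, 0.0000]
J4: z=[-0.2756, -0.9613, 0.0000] o=[1.0409, -0.2985, -0.0465] → [-0.2147, 0.0616, 0.3439, -0.2756, -0.9613, 0.0000]
q̇ = J⁺·V = [-0.1020, 0.6070, 0.5180, 0.1610]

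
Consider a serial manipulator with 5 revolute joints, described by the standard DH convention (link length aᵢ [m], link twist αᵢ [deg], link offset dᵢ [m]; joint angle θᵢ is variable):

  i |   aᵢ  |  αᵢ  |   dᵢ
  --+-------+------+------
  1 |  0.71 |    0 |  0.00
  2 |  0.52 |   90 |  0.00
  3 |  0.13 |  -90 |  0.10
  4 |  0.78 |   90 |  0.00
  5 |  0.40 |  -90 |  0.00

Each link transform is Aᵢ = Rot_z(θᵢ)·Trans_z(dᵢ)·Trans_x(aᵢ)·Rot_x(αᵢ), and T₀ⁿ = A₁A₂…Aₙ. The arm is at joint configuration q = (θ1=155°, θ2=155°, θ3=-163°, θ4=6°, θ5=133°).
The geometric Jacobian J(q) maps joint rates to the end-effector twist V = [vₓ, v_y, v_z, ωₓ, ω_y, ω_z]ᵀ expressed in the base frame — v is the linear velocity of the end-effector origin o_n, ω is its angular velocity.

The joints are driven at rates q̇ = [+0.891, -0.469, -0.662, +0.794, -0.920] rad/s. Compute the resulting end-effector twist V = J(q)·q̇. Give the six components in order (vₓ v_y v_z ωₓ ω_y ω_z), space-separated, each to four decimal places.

o_n = [-0.6802, 0.2708, -0.4652]
J₁: ẑ×o_n = [-0.2708, -0.6802, 0.0000], ω = ẑ
J2: z=[0.0000, 0.0000, 1.0000] o=[-0.6435, 0.3001, 0.0000] → [0.0293, -0.0367, 0.0000, 0.0000, 0.0000, 1.0000]
J3: z=[-0.7660, -0.6428, 0.0000] o=[-0.3092, -0.0983, 0.0000] → [0.2991, -0.3564, -0.5212, -0.7660, -0.6428, 0.0000]
J4: z=[0.1879, -0.2240, -0.9563] o=[-0.4657, -0.0673, -0.0380] → [0.4190, 0.2854, 0.0155, 0.1879, -0.2240, -0.9563]
J5: z=[-0.8261, -0.5627, -0.0306] o=[-0.8801, 0.5534, -0.2648] → [0.1041, -0.1717, 0.3459, -0.8261, -0.5627, -0.0306]
V = J·q̇ = [-0.2161, 0.0317, 0.0391, 1.4164, 0.7654, -0.3092]

-0.2161 0.0317 0.0391 1.4164 0.7654 -0.3092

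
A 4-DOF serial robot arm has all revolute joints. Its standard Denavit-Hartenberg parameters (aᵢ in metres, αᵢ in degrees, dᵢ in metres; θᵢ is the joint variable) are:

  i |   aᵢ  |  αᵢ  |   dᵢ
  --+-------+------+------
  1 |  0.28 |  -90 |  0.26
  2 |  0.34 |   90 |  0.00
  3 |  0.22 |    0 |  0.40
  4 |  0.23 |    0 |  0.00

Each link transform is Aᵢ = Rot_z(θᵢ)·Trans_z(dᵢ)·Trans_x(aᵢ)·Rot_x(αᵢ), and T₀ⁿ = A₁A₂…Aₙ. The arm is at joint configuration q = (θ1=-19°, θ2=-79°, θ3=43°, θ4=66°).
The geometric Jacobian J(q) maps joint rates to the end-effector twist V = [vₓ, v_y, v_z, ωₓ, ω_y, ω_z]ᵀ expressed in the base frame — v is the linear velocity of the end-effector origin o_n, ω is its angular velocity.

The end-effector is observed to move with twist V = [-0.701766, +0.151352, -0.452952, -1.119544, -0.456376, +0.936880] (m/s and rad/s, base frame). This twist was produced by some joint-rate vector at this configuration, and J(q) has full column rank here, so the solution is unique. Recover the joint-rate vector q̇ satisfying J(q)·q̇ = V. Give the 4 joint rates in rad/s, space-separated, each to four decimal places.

o_n = [0.0900, 0.3577, 0.7545]
J₁: ẑ×o_n = [-0.3577, 0.0900, 0.0000], ω = ẑ
J2: z=[0.3256, 0.9455, 0.0000] o=[0.2647, -0.0912, 0.2600] → [0.4676, -0.1610, 0.3114, 0.3256, 0.9455, 0.0000]
J3: z=[-0.9281, 0.3196, 0.1908] o=[0.3261, -0.1123, 0.5938] → [-0.0383, 0.1042, -0.3608, -0.9281, 0.3196, 0.1908]
J4: z=[-0.9281, 0.3196, 0.1908] o=[0.0327, 0.1474, 0.8280] → [-0.0636, -0.0573, -0.2135, -0.9281, 0.3196, 0.1908]
q̇ = J⁺·V = [0.7600, -0.7960, 0.0490, 0.8780]

0.7600 -0.7960 0.0490 0.8780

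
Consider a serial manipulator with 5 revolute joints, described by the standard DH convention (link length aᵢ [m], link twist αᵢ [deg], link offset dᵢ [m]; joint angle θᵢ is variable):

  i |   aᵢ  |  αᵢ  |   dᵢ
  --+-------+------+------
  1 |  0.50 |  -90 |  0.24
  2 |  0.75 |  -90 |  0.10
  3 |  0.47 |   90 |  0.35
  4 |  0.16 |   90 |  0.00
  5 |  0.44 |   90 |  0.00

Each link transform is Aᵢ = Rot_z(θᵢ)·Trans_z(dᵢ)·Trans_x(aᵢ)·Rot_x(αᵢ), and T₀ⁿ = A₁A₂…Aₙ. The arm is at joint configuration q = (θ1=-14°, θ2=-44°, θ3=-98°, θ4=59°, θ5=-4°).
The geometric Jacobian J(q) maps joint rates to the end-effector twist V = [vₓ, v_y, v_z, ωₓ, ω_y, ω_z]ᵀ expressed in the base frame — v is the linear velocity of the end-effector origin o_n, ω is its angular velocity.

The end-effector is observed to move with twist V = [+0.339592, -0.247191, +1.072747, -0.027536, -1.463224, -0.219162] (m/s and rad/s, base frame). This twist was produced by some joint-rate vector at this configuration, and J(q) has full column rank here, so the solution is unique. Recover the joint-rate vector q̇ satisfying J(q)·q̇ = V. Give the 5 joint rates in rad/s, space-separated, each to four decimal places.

-0.1470 -0.8050 -0.1060 -0.0970 -0.7480

o_n = [1.7479, 0.4662, 0.0858]
J₁: ẑ×o_n = [-0.4662, 1.7479, 0.0000], ω = ẑ
J2: z=[0.2419, 0.9703, 0.0000] o=[0.4851, -0.1210, 0.2400] → [-0.1496, 0.0373, -1.0832, 0.2419, 0.9703, 0.0000]
J3: z=[0.6740, -0.1681, -0.7193] o=[1.0328, -0.1544, 0.7610] → [0.5599, -0.0593, 0.5385, 0.6740, -0.1681, -0.7193]
J4: z=[-0.7248, 0.0373, -0.6879] o=[1.3357, 0.2497, 0.4638] → [0.1348, -0.5576, -0.1723, -0.7248, 0.0373, -0.6879]
J5: z=[-0.2251, 0.9309, 0.2876] o=[1.4398, 0.3078, 0.3572] → [-0.2982, 0.0275, -0.3224, -0.2251, 0.9309, 0.2876]
q̇ = J⁺·V = [-0.1470, -0.8050, -0.1060, -0.0970, -0.7480]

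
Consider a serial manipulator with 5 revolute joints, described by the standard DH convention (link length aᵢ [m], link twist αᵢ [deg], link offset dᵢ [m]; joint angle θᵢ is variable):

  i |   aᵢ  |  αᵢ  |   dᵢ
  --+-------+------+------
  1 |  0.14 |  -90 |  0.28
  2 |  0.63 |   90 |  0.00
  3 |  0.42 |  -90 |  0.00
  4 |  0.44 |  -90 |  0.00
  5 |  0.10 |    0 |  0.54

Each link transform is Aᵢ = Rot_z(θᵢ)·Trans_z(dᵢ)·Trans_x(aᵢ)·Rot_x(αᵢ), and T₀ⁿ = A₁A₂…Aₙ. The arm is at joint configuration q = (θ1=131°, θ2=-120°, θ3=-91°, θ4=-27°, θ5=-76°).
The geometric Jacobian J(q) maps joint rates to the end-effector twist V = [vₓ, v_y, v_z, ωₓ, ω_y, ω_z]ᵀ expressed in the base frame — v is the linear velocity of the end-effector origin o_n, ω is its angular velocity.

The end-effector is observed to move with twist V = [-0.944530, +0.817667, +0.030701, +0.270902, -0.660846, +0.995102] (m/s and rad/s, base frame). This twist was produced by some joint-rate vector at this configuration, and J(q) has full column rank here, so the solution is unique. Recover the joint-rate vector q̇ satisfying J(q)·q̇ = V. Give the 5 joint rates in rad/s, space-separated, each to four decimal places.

o_n = [0.8021, 0.7239, 1.0285]
J₁: ẑ×o_n = [-0.7239, 0.8021, 0.0000], ω = ẑ
J2: z=[-0.7547, -0.6561, 0.0000] o=[-0.0918, 0.1057, 0.2800] → [-0.4911, 0.5649, 0.1199, -0.7547, -0.6561, 0.0000]
J3: z=[0.5682, -0.6536, -0.5000] o=[0.1148, -0.1321, 0.8256] → [0.2954, -0.4589, 0.9356, 0.5682, -0.6536, -0.5000]
J4: z=[0.3412, -0.3658, 0.8659] o=[0.4293, 0.1462, 0.8192] → [-0.5768, 0.2514, 0.3335, 0.3412, -0.3658, 0.8659]
J5: z=[-0.1663, 0.8831, 0.4386] o=[0.8364, 0.2754, 0.7134] → [0.0815, 0.0373, -0.0443, -0.1663, 0.8831, 0.4386]
q̇ = J⁺·V = [0.9480, -0.1130, -0.1220, 0.3730, -0.7680]

0.9480 -0.1130 -0.1220 0.3730 -0.7680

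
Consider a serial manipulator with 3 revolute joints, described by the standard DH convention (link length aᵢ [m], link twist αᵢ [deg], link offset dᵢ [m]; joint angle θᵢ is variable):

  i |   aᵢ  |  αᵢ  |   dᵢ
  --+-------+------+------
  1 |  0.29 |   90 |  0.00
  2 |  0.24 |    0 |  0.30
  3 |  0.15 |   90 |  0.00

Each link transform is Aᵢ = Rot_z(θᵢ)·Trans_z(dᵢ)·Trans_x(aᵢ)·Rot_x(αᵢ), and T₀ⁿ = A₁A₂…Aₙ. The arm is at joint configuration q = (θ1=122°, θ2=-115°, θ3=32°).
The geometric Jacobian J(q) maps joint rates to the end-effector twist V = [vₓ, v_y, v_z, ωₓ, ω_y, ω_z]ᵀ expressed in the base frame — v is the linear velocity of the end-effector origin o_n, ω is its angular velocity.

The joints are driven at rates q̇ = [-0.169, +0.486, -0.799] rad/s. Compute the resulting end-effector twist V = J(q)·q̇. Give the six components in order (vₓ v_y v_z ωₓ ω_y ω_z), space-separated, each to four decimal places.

0.0252 0.0257 -0.0550 -0.2654 -0.1659 -0.1690

o_n = [0.1448, 0.3344, -0.3664]
J₁: ẑ×o_n = [-0.3344, 0.1448, 0.0000], ω = ẑ
J2: z=[0.8480, 0.5299, 0.0000] o=[-0.1537, 0.2459, 0.0000] → [-0.1942, 0.3107, -0.0831, 0.8480, 0.5299, 0.0000]
J3: z=[0.8480, 0.5299, 0.0000] o=[0.1545, 0.3189, -0.2175] → [-0.0789, 0.1263, 0.0183, 0.8480, 0.5299, 0.0000]
V = J·q̇ = [0.0252, 0.0257, -0.0550, -0.2654, -0.1659, -0.1690]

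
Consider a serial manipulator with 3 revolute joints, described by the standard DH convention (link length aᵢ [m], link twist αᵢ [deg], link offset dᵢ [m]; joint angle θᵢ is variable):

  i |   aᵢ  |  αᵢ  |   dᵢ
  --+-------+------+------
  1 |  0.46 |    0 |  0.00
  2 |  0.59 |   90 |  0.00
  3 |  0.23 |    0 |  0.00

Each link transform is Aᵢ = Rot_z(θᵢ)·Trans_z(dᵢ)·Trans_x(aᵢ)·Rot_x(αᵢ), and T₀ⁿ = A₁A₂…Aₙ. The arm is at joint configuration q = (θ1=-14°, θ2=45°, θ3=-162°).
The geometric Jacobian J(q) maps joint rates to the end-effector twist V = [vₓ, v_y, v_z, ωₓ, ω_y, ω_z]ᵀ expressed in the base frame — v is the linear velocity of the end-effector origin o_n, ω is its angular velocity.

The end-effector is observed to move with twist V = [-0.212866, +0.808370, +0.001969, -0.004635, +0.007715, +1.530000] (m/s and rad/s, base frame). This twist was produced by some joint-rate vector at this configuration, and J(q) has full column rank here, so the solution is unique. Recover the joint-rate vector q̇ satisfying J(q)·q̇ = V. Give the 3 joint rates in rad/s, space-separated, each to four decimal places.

o_n = [0.7646, 0.0799, -0.0711]
J₁: ẑ×o_n = [-0.0799, 0.7646, 0.0000], ω = ẑ
J2: z=[0.0000, 0.0000, 1.0000] o=[0.4463, -0.1113, 0.0000] → [-0.1912, 0.3182, 0.0000, 0.0000, 0.0000, 1.0000]
J3: z=[0.5150, -0.8572, 0.0000] o=[0.9521, 0.1926, 0.0000] → [0.0609, 0.0366, -0.2187, 0.5150, -0.8572, 0.0000]
q̇ = J⁺·V = [0.7210, 0.8090, -0.0090]

0.7210 0.8090 -0.0090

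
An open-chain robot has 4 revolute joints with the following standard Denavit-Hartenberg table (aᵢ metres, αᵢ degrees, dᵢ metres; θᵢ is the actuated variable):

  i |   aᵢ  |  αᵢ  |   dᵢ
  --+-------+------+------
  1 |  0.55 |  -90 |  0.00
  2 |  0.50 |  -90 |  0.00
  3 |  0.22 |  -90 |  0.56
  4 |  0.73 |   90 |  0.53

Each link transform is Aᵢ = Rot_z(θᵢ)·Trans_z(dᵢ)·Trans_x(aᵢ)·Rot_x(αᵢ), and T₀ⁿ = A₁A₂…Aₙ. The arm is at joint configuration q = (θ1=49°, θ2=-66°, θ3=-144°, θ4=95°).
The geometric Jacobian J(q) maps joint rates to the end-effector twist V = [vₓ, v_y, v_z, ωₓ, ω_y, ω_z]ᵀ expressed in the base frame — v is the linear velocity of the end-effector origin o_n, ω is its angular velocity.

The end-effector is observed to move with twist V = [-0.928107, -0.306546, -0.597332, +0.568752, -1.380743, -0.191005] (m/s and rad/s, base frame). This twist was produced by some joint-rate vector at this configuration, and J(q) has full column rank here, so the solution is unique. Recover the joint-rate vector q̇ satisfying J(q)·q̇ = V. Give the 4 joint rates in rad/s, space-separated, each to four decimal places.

o_n = [0.0504, 0.8517, 0.6938]
J₁: ẑ×o_n = [-0.8517, 0.0504, 0.0000], ω = ẑ
J2: z=[-0.7547, 0.6561, 0.0000] o=[0.3608, 0.4151, 0.0000] → [0.4552, 0.5236, -0.1259, -0.7547, 0.6561, 0.0000]
J3: z=[0.5993, 0.6895, -0.4067] o=[0.4943, 0.5686, 0.4568] → [0.2786, 0.0385, 0.4757, 0.5993, 0.6895, -0.4067]
J4: z=[-0.4537, 0.7112, 0.5370] o=[0.6848, 0.9849, 0.0664] → [0.5177, -0.0560, 0.5116, -0.4537, 0.7112, 0.5370]
q̇ = J⁺·V = [0.0600, -0.6450, -0.5090, -0.8530]

0.0600 -0.6450 -0.5090 -0.8530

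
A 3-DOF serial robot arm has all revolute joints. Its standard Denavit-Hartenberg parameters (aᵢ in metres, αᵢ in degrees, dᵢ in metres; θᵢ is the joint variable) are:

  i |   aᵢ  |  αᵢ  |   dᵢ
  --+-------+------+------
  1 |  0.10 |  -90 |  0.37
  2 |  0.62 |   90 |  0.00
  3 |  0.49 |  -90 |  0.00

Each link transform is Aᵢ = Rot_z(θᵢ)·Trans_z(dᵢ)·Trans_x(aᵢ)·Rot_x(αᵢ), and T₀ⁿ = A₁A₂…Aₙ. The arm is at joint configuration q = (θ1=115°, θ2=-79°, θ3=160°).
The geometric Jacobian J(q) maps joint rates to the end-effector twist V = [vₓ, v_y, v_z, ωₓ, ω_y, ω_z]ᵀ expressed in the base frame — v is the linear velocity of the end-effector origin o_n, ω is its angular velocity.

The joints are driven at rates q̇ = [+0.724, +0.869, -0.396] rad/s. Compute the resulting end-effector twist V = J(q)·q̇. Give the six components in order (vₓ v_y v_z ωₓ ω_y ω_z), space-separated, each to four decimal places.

-0.2624 -0.0921 0.0387 -0.9519 -0.0150 0.6484

o_n = [-0.2070, 0.0474, 0.5266]
J₁: ẑ×o_n = [-0.0474, -0.2070, 0.0000], ω = ẑ
J2: z=[-0.9063, -0.4226, 0.0000] o=[-0.0423, 0.0906, 0.3700] → [-0.0662, 0.1419, -0.0304, -0.9063, -0.4226, 0.0000]
J3: z=[0.4149, -0.8897, 0.1908] o=[-0.0923, 0.1978, 0.9786] → [0.4308, 0.1656, -0.1645, 0.4149, -0.8897, 0.1908]
V = J·q̇ = [-0.2624, -0.0921, 0.0387, -0.9519, -0.0150, 0.6484]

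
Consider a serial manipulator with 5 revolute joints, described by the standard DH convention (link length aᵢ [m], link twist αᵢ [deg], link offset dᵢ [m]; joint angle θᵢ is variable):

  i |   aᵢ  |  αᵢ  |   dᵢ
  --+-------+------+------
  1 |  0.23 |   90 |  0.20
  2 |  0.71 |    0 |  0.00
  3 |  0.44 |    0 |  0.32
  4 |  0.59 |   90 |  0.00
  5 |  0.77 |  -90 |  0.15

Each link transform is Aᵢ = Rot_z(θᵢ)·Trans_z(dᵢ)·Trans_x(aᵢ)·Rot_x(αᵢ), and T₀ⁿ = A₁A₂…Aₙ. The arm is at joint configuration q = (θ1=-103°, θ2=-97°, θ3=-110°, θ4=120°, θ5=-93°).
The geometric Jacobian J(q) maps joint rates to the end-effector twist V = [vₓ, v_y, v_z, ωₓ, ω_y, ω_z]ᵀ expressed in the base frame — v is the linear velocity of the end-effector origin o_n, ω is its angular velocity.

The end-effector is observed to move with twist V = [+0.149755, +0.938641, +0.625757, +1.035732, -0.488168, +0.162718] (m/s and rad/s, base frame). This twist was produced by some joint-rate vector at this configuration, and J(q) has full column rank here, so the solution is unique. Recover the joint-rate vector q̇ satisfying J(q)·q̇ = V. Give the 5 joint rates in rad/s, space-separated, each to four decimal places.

0.1500 -0.5380 -0.1180 -0.4630 -0.2430

o_n = [0.5206, 0.2591, -0.8618]
J₁: ẑ×o_n = [-0.2591, 0.5206, 0.0000], ω = ẑ
J2: z=[-0.9744, 0.2250, 0.0000] o=[-0.0517, -0.2241, 0.2000] → [-0.2388, -1.0345, -0.5996, -0.9744, 0.2250, 0.0000]
J3: z=[-0.9744, 0.2250, 0.0000] o=[-0.0323, -0.1398, -0.5047] → [-0.0803, -0.3479, -0.5131, -0.9744, 0.2250, 0.0000]
J4: z=[-0.9744, 0.2250, 0.0000] o=[-0.2559, 0.3142, -0.3050] → [-0.1253, -0.5425, -0.1210, -0.9744, 0.2250, 0.0000]
J5: z=[0.2246, 0.9730, -0.0523] o=[-0.2628, 0.2841, -0.8941] → [0.0302, -0.0483, -0.7679, 0.2246, 0.9730, -0.0523]
q̇ = J⁺·V = [0.1500, -0.5380, -0.1180, -0.4630, -0.2430]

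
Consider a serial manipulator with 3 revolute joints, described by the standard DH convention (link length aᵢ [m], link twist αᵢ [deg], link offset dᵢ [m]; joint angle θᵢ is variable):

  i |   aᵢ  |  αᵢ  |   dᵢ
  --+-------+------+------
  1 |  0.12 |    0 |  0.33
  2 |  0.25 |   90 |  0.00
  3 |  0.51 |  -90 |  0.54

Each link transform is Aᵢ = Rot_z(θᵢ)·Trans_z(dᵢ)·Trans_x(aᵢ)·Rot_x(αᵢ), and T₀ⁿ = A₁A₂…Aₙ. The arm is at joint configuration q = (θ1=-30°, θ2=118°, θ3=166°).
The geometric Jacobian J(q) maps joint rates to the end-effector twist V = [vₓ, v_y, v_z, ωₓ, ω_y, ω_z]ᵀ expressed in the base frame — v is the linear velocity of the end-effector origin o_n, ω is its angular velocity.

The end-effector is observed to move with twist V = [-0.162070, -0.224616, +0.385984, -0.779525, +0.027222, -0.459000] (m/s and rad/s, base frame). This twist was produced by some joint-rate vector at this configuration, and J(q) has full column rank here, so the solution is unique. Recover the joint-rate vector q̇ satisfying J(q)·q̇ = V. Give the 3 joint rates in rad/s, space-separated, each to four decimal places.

o_n = [0.6350, -0.3235, 0.4534]
J₁: ẑ×o_n = [0.3235, 0.6350, -0.0000], ω = ẑ
J2: z=[0.0000, 0.0000, 1.0000] o=[0.1039, -0.0600, 0.3300] → [0.2635, 0.5311, -0.0000, 0.0000, 0.0000, 1.0000]
J3: z=[0.9994, -0.0349, 0.0000] o=[0.1126, 0.1898, 0.3300] → [-0.0043, -0.1233, -0.4949, 0.9994, -0.0349, 0.0000]
q̇ = J⁺·V = [-0.7410, 0.2820, -0.7800]

-0.7410 0.2820 -0.7800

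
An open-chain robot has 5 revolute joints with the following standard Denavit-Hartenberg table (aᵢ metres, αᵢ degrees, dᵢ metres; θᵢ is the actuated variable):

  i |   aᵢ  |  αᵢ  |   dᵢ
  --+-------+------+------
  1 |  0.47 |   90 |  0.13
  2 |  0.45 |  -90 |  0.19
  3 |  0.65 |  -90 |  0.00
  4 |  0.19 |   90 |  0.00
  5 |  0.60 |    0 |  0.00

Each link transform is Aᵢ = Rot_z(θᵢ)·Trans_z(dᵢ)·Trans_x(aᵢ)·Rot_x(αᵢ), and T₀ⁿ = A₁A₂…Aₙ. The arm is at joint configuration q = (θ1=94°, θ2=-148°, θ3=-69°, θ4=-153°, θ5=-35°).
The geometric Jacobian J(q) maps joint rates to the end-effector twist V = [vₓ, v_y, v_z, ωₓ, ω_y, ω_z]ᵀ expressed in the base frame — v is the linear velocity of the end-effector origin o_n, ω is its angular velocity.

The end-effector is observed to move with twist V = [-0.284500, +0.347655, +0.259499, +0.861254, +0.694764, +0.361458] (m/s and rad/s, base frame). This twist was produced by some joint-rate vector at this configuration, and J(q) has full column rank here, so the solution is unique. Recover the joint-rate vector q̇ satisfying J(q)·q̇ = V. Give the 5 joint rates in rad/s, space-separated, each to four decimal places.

o_n = [0.3167, 0.5352, -0.2087]
J₁: ẑ×o_n = [-0.5352, 0.3167, 0.0000], ω = ẑ
J2: z=[0.9976, 0.0698, 0.0000] o=[-0.0328, 0.4689, 0.1300] → [-0.0236, 0.3379, 0.0418, 0.9976, 0.0698, 0.0000]
J3: z=[-0.0370, 0.5286, -0.8480] o=[0.1834, 0.1014, -0.1085] → [0.3149, -0.1168, -0.0865, -0.0370, 0.5286, -0.8480]
J4: z=[-0.3023, -0.8148, -0.4947] o=[0.8025, -0.0533, -0.2319] → [0.2723, 0.2473, -0.5737, -0.3023, -0.8148, -0.4947]
J5: z=[-0.3995, -0.3629, 0.8418] o=[0.6381, 0.0326, -0.2729] → [-0.4464, -0.2449, -0.3174, -0.3995, -0.3629, 0.8418]
q̇ = J⁺·V = [0.7270, 0.7020, 0.5100, -0.3940, -0.1520]

0.7270 0.7020 0.5100 -0.3940 -0.1520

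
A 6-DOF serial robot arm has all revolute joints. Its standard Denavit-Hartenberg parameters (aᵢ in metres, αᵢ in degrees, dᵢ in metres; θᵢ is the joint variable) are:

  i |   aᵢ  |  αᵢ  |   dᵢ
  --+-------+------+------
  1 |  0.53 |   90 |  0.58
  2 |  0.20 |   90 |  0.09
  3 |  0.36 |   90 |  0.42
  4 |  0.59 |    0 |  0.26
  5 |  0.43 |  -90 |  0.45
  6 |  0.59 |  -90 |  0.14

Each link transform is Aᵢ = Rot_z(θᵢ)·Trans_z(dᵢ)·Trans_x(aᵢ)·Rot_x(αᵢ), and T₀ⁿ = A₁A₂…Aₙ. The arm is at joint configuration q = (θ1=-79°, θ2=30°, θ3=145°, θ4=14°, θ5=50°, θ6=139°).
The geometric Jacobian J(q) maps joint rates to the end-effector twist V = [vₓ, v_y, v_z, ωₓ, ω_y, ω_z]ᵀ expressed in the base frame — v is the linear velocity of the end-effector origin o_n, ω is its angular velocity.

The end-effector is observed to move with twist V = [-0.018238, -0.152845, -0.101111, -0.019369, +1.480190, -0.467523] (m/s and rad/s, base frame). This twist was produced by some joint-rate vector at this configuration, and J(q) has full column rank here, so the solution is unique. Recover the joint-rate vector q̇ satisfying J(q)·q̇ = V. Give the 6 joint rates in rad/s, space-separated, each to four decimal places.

-0.0920 0.7800 -0.1160 -0.8100 -0.8760 -0.6550

o_n = [-0.6837, -0.7455, -0.0836]
J₁: ẑ×o_n = [0.7455, -0.6837, 0.0000], ω = ẑ
J2: z=[-0.9816, -0.1908, 0.0000] o=[0.1011, -0.5203, 0.5800] → [0.1266, -0.6514, 0.0713, -0.9816, -0.1908, 0.0000]
J3: z=[0.0954, -0.4908, -0.8660] o=[0.0458, -0.7075, 0.6800] → [0.3419, 0.7046, -0.3617, 0.0954, -0.4908, -0.8660]
J4: z=[-0.7093, -0.6439, 0.2868] o=[-0.1655, -0.7023, 0.1688] → [0.1749, -0.3277, -0.3030, -0.7093, -0.6439, 0.2868]
J5: z=[-0.7093, -0.6439, 0.2868] o=[-0.7361, -0.6038, -0.1147] → [0.0206, 0.0371, 0.1343, -0.7093, -0.6439, 0.2868]
J6: z=[0.6695, -0.7427, -0.0115] o=[-1.1501, -0.9726, -0.3975] → [-0.2305, -0.2156, 0.4985, 0.6695, -0.7427, -0.0115]
q̇ = J⁺·V = [-0.0920, 0.7800, -0.1160, -0.8100, -0.8760, -0.6550]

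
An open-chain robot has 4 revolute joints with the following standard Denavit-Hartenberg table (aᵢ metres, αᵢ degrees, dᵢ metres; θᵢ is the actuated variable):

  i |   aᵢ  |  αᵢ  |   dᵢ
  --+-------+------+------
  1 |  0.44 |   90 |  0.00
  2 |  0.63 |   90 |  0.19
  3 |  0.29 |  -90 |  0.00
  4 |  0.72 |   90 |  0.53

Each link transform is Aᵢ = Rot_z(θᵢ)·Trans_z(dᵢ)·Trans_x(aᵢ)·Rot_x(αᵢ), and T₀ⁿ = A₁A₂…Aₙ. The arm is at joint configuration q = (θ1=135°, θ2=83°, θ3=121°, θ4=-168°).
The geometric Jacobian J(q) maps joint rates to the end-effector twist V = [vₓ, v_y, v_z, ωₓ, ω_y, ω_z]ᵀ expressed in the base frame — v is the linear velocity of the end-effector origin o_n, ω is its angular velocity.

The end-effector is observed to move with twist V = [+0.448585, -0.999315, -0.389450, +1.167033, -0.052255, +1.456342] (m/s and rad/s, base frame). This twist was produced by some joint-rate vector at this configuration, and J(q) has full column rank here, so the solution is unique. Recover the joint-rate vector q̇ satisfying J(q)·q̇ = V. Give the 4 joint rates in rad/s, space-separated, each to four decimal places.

0.8470 0.4880 -0.9300 -0.5830

o_n = [-0.7595, 0.1400, 0.3679]
J₁: ẑ×o_n = [-0.1400, -0.7595, 0.0000], ω = ẑ
J2: z=[0.7071, 0.7071, 0.0000] o=[-0.3111, 0.3111, 0.0000] → [0.2602, -0.2602, 0.1960, 0.7071, 0.7071, 0.0000]
J3: z=[-0.7018, 0.7018, -0.1219] o=[-0.2311, 0.4998, 0.6253] → [-0.2245, -0.1162, 0.6234, -0.7018, 0.7018, -0.1219]
J4: z=[-0.2903, -0.4381, -0.8508] o=[-0.0424, 0.6627, 0.4771] → [-0.3969, 0.5784, -0.1624, -0.2903, -0.4381, -0.8508]
q̇ = J⁺·V = [0.8470, 0.4880, -0.9300, -0.5830]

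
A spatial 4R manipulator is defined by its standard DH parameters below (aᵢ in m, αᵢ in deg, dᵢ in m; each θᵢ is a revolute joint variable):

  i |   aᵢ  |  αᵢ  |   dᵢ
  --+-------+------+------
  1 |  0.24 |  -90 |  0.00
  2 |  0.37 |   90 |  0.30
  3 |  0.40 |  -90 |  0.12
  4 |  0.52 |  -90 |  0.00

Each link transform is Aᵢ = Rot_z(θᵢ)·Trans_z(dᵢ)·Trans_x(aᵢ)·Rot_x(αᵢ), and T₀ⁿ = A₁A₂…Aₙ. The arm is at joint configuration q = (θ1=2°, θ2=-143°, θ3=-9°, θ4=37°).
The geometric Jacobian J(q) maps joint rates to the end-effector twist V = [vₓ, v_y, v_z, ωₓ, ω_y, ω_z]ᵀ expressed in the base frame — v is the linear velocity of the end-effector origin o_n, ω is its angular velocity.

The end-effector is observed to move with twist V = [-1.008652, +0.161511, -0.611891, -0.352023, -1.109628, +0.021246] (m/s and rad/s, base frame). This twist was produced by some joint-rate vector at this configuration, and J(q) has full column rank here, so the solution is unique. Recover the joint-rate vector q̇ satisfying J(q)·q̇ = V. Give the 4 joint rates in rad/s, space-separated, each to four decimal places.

o_n = [-0.5881, 0.1520, 0.8614]
J₁: ẑ×o_n = [-0.1520, -0.5881, 0.0000], ω = ẑ
J2: z=[-0.0349, 0.9994, 0.0000] o=[0.2399, 0.0084, 0.0000] → [0.8609, 0.0301, 0.8225, -0.0349, 0.9994, 0.0000]
J3: z=[-0.6014, -0.0210, -0.7986] o=[-0.0659, 0.2979, 0.2227] → [-0.1299, 0.8012, 0.0768, -0.6014, -0.0210, -0.7986]
J4: z=[-0.1593, 0.9827, 0.0941] o=[-0.4513, 0.2218, 0.3646] → [0.4948, 0.0663, 0.1457, -0.1593, 0.9827, 0.0941]
q̇ = J⁺·V = [0.6310, -0.7490, 0.7220, -0.3520]

0.6310 -0.7490 0.7220 -0.3520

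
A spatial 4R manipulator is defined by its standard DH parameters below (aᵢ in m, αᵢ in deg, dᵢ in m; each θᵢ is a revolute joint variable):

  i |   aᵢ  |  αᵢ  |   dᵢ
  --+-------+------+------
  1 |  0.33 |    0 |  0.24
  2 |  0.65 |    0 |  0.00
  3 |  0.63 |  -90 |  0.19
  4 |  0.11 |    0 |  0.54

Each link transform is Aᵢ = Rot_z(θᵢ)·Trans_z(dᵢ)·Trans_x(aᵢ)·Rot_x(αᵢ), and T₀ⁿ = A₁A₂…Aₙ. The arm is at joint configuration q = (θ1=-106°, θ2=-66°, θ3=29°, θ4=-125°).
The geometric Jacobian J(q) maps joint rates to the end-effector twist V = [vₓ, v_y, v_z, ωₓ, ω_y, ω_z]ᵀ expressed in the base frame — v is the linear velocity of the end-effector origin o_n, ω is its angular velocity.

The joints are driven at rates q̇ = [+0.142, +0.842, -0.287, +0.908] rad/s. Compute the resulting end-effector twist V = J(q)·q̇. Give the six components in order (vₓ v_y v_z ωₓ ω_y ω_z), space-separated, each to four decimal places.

o_n = [-0.8624, -1.1801, 0.5201]
J₁: ẑ×o_n = [1.1801, -0.8624, 0.0000], ω = ẑ
J2: z=[0.0000, 0.0000, 1.0000] o=[-0.0910, -0.3172, 0.2400] → [0.8629, -0.7714, 0.0000, 0.0000, 0.0000, 1.0000]
J3: z=[0.0000, 0.0000, 1.0000] o=[-0.7346, -0.4077, 0.2400] → [0.7724, -0.1278, 0.0000, 0.0000, 0.0000, 1.0000]
J4: z=[0.6018, -0.7986, 0.0000] o=[-1.2378, -0.7868, 0.4300] → [-0.0720, -0.0542, 0.0631, 0.6018, -0.7986, 0.0000]
V = J·q̇ = [0.6071, -0.7846, 0.0573, 0.5464, -0.7252, 0.6970]

0.6071 -0.7846 0.0573 0.5464 -0.7252 0.6970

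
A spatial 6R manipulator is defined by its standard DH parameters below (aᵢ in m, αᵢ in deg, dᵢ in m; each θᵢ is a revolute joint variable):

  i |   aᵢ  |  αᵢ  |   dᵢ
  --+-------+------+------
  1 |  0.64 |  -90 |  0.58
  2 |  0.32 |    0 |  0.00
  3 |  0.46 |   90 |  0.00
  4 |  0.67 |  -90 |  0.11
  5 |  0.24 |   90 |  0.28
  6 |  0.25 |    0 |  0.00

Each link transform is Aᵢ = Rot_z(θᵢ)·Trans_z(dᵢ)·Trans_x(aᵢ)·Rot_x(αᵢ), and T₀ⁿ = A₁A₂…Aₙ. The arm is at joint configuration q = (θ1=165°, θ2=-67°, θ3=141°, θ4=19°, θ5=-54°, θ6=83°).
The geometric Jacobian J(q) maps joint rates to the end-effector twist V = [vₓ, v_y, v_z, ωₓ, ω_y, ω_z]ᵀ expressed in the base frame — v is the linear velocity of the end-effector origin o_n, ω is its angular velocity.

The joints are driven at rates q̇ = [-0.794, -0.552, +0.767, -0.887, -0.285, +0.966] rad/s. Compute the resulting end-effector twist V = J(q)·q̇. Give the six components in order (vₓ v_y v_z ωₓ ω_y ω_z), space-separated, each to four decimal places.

0.2056 1.6780 -0.5654 0.5484 0.1729 -0.2609

o_n = [-1.5287, -0.3868, -0.0652]
J₁: ẑ×o_n = [0.3868, -1.5287, 0.0000], ω = ẑ
J2: z=[-0.2588, -0.9659, 0.0000] o=[-0.6182, 0.1656, 0.5800] → [0.6232, -0.1670, -0.7366, -0.2588, -0.9659, 0.0000]
J3: z=[-0.2588, -0.9659, 0.0000] o=[-0.7390, 0.1980, 0.8746] → [0.9077, -0.2432, -0.6115, -0.2588, -0.9659, 0.0000]
J4: z=[-0.9285, 0.2488, 0.2756] o=[-0.8614, 0.2308, 0.4324] → [0.0464, -0.6459, 0.7395, -0.9285, 0.2488, 0.2756]
J5: z=[-0.1580, -0.9365, 0.3130] o=[-1.1887, 0.0927, -0.1463] → [0.0741, -0.0936, -0.2427, -0.1580, -0.9365, 0.3130]
J6: z=[-0.2739, 0.3461, 0.8973] o=[-1.4606, -0.1561, -0.1333] → [0.2306, -0.0424, 0.0868, -0.2739, 0.3461, 0.8973]
V = J·q̇ = [0.2056, 1.6780, -0.5654, 0.5484, 0.1729, -0.2609]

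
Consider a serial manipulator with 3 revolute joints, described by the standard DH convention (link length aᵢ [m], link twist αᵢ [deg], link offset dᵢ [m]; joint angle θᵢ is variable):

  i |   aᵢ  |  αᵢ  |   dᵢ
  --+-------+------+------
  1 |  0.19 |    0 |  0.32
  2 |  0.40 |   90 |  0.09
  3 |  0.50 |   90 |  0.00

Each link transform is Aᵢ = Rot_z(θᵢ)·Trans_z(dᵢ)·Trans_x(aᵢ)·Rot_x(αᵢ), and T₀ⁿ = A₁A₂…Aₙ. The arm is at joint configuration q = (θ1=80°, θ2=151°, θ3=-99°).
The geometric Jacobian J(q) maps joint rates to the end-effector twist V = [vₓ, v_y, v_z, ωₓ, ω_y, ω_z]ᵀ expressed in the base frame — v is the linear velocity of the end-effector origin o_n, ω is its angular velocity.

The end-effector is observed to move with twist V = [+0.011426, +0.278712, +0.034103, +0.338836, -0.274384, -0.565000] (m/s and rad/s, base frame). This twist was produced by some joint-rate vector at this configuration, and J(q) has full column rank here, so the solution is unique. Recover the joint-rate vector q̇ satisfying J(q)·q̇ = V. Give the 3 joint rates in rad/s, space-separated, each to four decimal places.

o_n = [-0.1695, -0.0630, -0.0838]
J₁: ẑ×o_n = [0.0630, -0.1695, 0.0000], ω = ẑ
J2: z=[0.0000, 0.0000, 1.0000] o=[0.0330, 0.1871, 0.3200] → [0.2501, -0.2025, 0.0000, 0.0000, 0.0000, 1.0000]
J3: z=[-0.7771, 0.6293, 0.0000] o=[-0.2187, -0.1237, 0.4100] → [-0.3108, -0.3838, -0.0782, -0.7771, 0.6293, 0.0000]
q̇ = J⁺·V = [-0.0920, -0.4730, -0.4360]

-0.0920 -0.4730 -0.4360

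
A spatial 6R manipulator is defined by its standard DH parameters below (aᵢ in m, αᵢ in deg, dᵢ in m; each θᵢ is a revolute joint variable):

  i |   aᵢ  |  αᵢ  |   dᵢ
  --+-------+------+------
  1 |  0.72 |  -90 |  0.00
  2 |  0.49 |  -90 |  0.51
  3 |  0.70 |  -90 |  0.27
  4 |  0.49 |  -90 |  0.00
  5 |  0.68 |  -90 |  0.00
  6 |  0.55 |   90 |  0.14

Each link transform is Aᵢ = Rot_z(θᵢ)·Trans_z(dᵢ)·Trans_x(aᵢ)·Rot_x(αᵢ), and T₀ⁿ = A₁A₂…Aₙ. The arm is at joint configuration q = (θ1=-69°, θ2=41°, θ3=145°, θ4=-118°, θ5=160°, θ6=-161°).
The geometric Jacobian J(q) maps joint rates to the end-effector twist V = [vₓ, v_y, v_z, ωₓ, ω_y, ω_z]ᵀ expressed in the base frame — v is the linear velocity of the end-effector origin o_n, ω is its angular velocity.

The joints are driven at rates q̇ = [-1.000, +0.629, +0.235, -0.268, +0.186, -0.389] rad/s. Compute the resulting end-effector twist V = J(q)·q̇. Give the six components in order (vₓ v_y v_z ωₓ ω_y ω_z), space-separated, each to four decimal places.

0.1702 0.0195 0.2470 0.0206 0.0906 -1.5156

o_n = [0.2238, -0.1384, -0.3667]
J₁: ẑ×o_n = [0.1384, 0.2238, -0.0000], ω = ẑ
J2: z=[0.9336, 0.3584, 0.0000] o=[0.2580, -0.6722, 0.0000] → [-0.1314, 0.3423, 0.5106, 0.9336, 0.3584, 0.0000]
J3: z=[-0.2351, 0.6125, -0.7547] o=[0.8667, -0.8347, -0.3215] → [0.4978, 0.4746, 0.2301, -0.2351, 0.6125, -0.7547]
J4: z=[0.6096, 0.6977, 0.3763] o=[0.2733, -0.4092, -0.1491] → [-0.2537, 0.1141, 0.1996, 0.6096, 0.6977, 0.3763]
J5: z=[-0.7788, 0.6157, 0.1202] o=[0.3457, -0.2297, -0.5992] → [0.1322, 0.1664, 0.0040, -0.7788, 0.6157, 0.1202]
J6: z=[0.5223, 0.5303, 0.6678] o=[0.1095, -0.6260, -0.0997] → [-0.4672, 0.2158, 0.1940, 0.5223, 0.5303, 0.6678]
V = J·q̇ = [0.1702, 0.0195, 0.2470, 0.0206, 0.0906, -1.5156]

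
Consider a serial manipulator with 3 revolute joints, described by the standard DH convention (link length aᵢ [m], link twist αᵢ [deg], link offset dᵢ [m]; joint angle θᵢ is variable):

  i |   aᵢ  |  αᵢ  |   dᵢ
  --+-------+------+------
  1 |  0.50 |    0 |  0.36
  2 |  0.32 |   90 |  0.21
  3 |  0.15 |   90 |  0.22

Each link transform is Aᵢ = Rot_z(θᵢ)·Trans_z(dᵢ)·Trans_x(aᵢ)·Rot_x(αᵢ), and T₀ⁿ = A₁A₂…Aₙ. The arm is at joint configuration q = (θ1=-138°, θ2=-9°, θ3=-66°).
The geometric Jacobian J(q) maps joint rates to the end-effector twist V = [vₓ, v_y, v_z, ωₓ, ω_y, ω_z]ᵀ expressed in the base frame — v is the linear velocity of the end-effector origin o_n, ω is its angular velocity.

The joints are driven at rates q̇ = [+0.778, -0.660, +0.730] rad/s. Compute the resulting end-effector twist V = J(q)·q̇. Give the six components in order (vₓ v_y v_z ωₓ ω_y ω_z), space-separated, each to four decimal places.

0.1791 -0.3954 0.0445 -0.3976 0.6122 0.1180

o_n = [-0.8109, -0.3576, 0.4330]
J₁: ẑ×o_n = [0.3576, -0.8109, 0.0000], ω = ẑ
J2: z=[0.0000, 0.0000, 1.0000] o=[-0.3716, -0.3346, 0.3600] → [0.0230, -0.4394, 0.0000, 0.0000, 0.0000, 1.0000]
J3: z=[-0.5446, 0.8387, 0.0000] o=[-0.6399, -0.5088, 0.5700] → [-0.1149, -0.0746, 0.0610, -0.5446, 0.8387, 0.0000]
V = J·q̇ = [0.1791, -0.3954, 0.0445, -0.3976, 0.6122, 0.1180]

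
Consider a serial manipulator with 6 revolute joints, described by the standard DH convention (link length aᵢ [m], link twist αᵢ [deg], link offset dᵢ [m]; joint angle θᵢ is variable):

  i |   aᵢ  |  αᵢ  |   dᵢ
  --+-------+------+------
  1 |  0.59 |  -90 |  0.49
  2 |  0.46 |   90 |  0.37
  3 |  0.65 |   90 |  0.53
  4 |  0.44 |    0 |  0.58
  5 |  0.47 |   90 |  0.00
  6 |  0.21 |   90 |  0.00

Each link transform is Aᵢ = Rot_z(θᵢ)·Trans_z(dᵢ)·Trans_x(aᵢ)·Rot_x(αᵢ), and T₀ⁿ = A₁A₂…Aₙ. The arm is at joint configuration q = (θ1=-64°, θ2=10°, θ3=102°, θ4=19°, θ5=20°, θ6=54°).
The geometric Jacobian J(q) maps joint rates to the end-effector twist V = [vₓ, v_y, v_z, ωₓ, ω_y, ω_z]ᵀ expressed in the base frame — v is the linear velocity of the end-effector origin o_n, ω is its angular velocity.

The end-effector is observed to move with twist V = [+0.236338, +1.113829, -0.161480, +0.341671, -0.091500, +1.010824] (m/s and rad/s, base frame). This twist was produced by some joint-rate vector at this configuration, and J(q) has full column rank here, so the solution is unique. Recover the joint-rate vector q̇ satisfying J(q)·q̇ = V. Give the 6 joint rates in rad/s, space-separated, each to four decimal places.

o_n = [2.5318, -0.5836, 1.3687]
J₁: ẑ×o_n = [0.5836, 2.5318, -0.0000], ω = ẑ
J2: z=[0.8988, 0.4384, 0.0000] o=[0.2586, -0.5303, 0.4900] → [0.3852, -0.7898, -1.0444, 0.8988, 0.4384, 0.0000]
J3: z=[0.0761, -0.1561, 0.9848] o=[0.7898, -0.7753, 0.4101] → [-0.3383, 1.6426, 0.2865, 0.0761, -0.1561, 0.9848]
J4: z=[0.6091, -0.7747, -0.1699] o=[1.3432, -0.4596, 0.9555] → [-0.3411, -0.4536, 0.8452, 0.6091, -0.7747, -0.1699]
J5: z=[0.6091, -0.7747, -0.1699] o=[2.0359, -0.6763, 1.0131] → [-0.2597, -0.3008, 0.4407, 0.6091, -0.7747, -0.1699]
J6: z=[0.4376, 0.5070, -0.7426] o=[2.3467, -0.4987, 1.3176] → [-0.0372, -0.1598, -0.1310, 0.4376, 0.5070, -0.7426]
q̇ = J⁺·V = [0.3580, 0.4960, 0.3770, 0.4160, -0.3510, -0.3940]

0.3580 0.4960 0.3770 0.4160 -0.3510 -0.3940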